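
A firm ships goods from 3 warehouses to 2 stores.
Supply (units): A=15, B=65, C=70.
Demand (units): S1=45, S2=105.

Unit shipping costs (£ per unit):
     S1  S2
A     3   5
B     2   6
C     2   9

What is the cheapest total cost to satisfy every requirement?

780

An optimal shipping plan:
  A→S2: 15 × £5 = £75
  B→S2: 65 × £6 = £390
  C→S1: 45 × £2 = £90
  C→S2: 25 × £9 = £225
Total = 75 + 390 + 90 + 225 = £780.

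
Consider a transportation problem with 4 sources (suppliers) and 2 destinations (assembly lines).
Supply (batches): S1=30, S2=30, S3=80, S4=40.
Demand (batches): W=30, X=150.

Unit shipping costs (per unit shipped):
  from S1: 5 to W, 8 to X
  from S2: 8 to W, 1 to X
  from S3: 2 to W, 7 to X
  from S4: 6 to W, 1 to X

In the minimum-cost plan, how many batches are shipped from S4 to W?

Solving gives:
  S1→X: 30 × 8 = 240
  S2→X: 30 × 1 = 30
  S3→W: 30 × 2 = 60
  S3→X: 50 × 7 = 350
  S4→X: 40 × 1 = 40
Total cost = 720.
The route S4→W is not used.

0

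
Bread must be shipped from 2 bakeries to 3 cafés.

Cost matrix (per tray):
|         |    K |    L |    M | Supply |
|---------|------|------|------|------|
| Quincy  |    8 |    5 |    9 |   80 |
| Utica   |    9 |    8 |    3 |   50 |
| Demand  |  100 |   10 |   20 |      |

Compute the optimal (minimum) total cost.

Optimal allocation:
  Quincy to K: 70 × 8 = 560
  Quincy to L: 10 × 5 = 50
  Utica to K: 30 × 9 = 270
  Utica to M: 20 × 3 = 60
Total = 560 + 50 + 270 + 60 = 940.
(Supply check: Quincy ships 80; Utica ships 50.)

940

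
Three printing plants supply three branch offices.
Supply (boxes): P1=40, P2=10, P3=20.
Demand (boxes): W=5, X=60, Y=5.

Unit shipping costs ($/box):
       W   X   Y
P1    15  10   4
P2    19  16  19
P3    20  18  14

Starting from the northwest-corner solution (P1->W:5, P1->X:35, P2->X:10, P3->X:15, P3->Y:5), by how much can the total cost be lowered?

25

Current plan cost = 5·15 + 35·10 + 10·16 + 15·18 + 5·14 = $925.
Optimal plan:
  P1 to X: 35 × $10 = $350
  P1 to Y: 5 × $4 = $20
  P2 to X: 10 × $16 = $160
  P3 to W: 5 × $20 = $100
  P3 to X: 15 × $18 = $270
Optimal cost = $900.
Saving = 925 − 900 = $25.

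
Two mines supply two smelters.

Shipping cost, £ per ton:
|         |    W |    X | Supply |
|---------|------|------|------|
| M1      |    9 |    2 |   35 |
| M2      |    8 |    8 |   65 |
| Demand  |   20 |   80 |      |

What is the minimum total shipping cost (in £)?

A cheapest plan:
  M1–X: 35 × £2 = £70
  M2–W: 20 × £8 = £160
  M2–X: 45 × £8 = £360
Total = 70 + 160 + 360 = £590.
(Supply check: M1 ships 35; M2 ships 65.)

590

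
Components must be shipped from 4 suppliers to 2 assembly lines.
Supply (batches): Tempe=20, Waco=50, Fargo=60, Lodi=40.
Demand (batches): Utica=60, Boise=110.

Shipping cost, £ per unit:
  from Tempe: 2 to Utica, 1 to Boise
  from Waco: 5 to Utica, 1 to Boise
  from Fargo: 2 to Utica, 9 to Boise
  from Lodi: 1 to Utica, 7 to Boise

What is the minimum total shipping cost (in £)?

One minimum-cost allocation:
  Tempe->Boise: 20 × £1 = £20
  Waco->Boise: 50 × £1 = £50
  Fargo->Utica: 60 × £2 = £120
  Lodi->Boise: 40 × £7 = £280
Total = 20 + 50 + 120 + 280 = £470.
(Supply check: Tempe ships 20; Waco ships 50; Fargo ships 60; Lodi ships 40.)

470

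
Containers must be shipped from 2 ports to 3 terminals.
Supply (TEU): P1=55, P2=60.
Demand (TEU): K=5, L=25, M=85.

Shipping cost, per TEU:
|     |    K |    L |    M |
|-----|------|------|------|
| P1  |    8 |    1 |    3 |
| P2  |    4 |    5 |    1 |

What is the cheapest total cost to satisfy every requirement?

One minimum-cost allocation:
  P1 to L: 25 × 1 = 25
  P1 to M: 30 × 3 = 90
  P2 to K: 5 × 4 = 20
  P2 to M: 55 × 1 = 55
Total = 25 + 90 + 20 + 55 = 190.

190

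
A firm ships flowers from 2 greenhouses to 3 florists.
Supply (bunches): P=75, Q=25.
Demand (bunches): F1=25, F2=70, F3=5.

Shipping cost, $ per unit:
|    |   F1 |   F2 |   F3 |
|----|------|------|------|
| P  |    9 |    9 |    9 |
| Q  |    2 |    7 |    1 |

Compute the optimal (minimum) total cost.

A cheapest plan:
  P→F1: 5 × $9 = $45
  P→F2: 70 × $9 = $630
  Q→F1: 20 × $2 = $40
  Q→F3: 5 × $1 = $5
Total = 45 + 630 + 40 + 5 = $720.
(Supply check: P ships 75; Q ships 25.)

720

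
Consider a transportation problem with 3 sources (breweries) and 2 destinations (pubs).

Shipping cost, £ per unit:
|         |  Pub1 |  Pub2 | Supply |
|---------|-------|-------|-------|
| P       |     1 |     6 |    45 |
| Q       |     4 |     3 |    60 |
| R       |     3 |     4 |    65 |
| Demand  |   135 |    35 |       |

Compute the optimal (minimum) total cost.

445

Optimal allocation:
  P->Pub1: 45 × £1 = £45
  Q->Pub1: 25 × £4 = £100
  Q->Pub2: 35 × £3 = £105
  R->Pub1: 65 × £3 = £195
Total = 45 + 100 + 105 + 195 = £445.
(Supply check: P ships 45; Q ships 60; R ships 65.)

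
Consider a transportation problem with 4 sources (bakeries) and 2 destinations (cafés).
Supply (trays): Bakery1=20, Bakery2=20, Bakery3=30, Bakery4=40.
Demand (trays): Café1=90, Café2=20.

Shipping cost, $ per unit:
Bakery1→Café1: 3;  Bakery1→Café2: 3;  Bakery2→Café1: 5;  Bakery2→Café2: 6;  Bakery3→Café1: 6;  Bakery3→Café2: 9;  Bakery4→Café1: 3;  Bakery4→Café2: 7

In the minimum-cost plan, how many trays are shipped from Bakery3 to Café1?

30

The minimum-cost plan:
  Bakery1 to Café2: 20 × $3 = $60
  Bakery2 to Café1: 20 × $5 = $100
  Bakery3 to Café1: 30 × $6 = $180
  Bakery4 to Café1: 40 × $3 = $120
Total cost = $460.
So Bakery3→Café1 carries 30 trays.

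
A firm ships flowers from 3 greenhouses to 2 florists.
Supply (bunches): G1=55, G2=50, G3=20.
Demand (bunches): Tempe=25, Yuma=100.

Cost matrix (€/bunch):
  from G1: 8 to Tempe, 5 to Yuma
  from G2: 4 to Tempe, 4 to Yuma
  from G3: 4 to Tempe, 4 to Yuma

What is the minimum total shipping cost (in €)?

555

One minimum-cost allocation:
  G1–Yuma: 55 × €5 = €275
  G2–Tempe: 25 × €4 = €100
  G2–Yuma: 25 × €4 = €100
  G3–Yuma: 20 × €4 = €80
Total = 275 + 100 + 100 + 80 = €555.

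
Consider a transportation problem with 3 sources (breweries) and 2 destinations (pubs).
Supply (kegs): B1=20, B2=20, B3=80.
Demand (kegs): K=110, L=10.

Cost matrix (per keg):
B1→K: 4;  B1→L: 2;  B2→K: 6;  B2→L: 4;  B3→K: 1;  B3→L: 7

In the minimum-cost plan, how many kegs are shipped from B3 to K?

Solving gives:
  B1->K: 10 × 4 = 40
  B1->L: 10 × 2 = 20
  B2->K: 20 × 6 = 120
  B3->K: 80 × 1 = 80
Total cost = 260.
So B3→K carries 80 kegs.

80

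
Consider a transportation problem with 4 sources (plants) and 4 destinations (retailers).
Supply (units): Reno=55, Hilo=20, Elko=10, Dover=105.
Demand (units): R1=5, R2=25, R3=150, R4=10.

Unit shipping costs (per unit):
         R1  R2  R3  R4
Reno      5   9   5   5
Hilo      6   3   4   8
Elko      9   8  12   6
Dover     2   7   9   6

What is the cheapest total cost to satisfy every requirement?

A cheapest plan:
  Reno->R3: 55 units
  Hilo->R3: 20 units
  Elko->R4: 10 units
  Dover->R1: 5 units
  Dover->R2: 25 units
  Dover->R3: 75 units
Total cost = 1275.

1275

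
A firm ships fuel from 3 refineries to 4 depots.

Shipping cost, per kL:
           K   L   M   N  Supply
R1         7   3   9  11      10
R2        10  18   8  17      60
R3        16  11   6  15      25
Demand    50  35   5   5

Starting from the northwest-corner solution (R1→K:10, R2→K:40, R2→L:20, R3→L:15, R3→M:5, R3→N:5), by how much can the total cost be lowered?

170

Current plan cost = 10·7 + 40·10 + 20·18 + 15·11 + 5·6 + 5·15 = 1100.
Optimal plan:
  R1 to L: 10 × 3 = 30
  R2 to K: 50 × 10 = 500
  R2 to M: 5 × 8 = 40
  R2 to N: 5 × 17 = 85
  R3 to L: 25 × 11 = 275
Optimal cost = 930.
Saving = 1100 − 930 = 170.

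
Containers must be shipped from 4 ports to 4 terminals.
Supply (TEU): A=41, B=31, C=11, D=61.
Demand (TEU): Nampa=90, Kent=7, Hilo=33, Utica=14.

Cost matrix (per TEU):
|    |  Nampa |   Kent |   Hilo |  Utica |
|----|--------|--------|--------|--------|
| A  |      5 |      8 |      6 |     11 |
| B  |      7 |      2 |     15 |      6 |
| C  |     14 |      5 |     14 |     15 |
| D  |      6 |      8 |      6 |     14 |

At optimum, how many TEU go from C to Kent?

Optimal shipments:
  A->Nampa: 41 × 5 = 205
  B->Nampa: 17 × 7 = 119
  B->Utica: 14 × 6 = 84
  C->Kent: 7 × 5 = 35
  C->Hilo: 4 × 14 = 56
  D->Nampa: 32 × 6 = 192
  D->Hilo: 29 × 6 = 174
Total cost = 865.
So C→Kent carries 7 TEU.

7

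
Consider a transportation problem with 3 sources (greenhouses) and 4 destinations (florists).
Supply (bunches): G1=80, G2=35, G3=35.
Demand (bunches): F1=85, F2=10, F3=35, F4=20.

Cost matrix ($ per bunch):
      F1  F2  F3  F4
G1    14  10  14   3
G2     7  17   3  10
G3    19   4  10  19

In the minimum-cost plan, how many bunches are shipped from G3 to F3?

Solving gives:
  G1 to F1: 60 × $14 = $840
  G1 to F4: 20 × $3 = $60
  G2 to F1: 25 × $7 = $175
  G2 to F3: 10 × $3 = $30
  G3 to F2: 10 × $4 = $40
  G3 to F3: 25 × $10 = $250
Total cost = $1395.
So G3→F3 carries 25 bunches.

25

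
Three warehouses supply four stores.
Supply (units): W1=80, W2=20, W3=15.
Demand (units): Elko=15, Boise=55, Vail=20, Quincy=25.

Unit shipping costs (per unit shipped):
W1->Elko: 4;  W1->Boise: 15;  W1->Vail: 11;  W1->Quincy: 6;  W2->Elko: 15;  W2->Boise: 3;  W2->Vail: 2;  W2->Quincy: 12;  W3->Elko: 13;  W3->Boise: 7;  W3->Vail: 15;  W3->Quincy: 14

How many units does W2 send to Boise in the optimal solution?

20

Solving gives:
  W1–Elko: 15 × 4 = 60
  W1–Boise: 20 × 15 = 300
  W1–Vail: 20 × 11 = 220
  W1–Quincy: 25 × 6 = 150
  W2–Boise: 20 × 3 = 60
  W3–Boise: 15 × 7 = 105
Total cost = 895.
So W2→Boise carries 20 units.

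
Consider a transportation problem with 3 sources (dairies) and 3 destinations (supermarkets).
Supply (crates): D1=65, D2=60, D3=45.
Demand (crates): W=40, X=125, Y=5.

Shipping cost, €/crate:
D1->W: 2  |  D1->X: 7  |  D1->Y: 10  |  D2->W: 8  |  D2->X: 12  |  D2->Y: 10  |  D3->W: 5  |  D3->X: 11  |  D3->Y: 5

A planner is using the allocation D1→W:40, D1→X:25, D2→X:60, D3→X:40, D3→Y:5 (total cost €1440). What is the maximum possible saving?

Current plan cost = 40·2 + 25·7 + 60·12 + 40·11 + 5·5 = €1440.
Optimal plan:
  D1 to X: 65 × €7 = €455
  D2 to X: 60 × €12 = €720
  D3 to W: 40 × €5 = €200
  D3 to Y: 5 × €5 = €25
Optimal cost = €1400.
Saving = 1440 − 1400 = €40.

40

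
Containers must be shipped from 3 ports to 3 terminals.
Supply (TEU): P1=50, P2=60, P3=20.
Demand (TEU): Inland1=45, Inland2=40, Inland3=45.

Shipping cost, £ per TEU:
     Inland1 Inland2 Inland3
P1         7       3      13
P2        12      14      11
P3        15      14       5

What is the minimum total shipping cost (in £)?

Optimal allocation:
  P1–Inland1: 10 × £7 = £70
  P1–Inland2: 40 × £3 = £120
  P2–Inland1: 35 × £12 = £420
  P2–Inland3: 25 × £11 = £275
  P3–Inland3: 20 × £5 = £100
Total = 70 + 120 + 420 + 275 + 100 = £985.
(Supply check: P1 ships 50; P2 ships 60; P3 ships 20.)

985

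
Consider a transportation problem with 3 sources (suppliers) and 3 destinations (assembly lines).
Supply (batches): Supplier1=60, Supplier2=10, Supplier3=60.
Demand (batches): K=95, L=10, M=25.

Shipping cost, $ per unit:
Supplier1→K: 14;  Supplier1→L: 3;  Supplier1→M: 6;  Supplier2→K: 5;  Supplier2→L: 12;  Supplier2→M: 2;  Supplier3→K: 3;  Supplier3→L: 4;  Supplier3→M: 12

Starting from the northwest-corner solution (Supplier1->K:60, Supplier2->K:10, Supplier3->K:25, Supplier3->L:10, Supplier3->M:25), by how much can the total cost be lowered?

Current plan cost = 60·14 + 10·5 + 25·3 + 10·4 + 25·12 = $1305.
Optimal plan:
  Supplier1–K: 25 batches
  Supplier1–L: 10 batches
  Supplier1–M: 25 batches
  Supplier2–K: 10 batches
  Supplier3–K: 60 batches
Optimal cost = $760.
Saving = 1305 − 760 = $545.

545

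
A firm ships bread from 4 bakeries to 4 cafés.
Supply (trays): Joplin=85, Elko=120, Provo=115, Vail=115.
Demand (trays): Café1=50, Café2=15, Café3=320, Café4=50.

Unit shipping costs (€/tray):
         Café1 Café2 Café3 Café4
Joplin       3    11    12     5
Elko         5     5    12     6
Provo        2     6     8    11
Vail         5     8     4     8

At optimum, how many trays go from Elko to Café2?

The minimum-cost plan:
  Joplin to Café1: 50 × €3 = €150
  Joplin to Café4: 35 × €5 = €175
  Elko to Café2: 15 × €5 = €75
  Elko to Café3: 90 × €12 = €1080
  Elko to Café4: 15 × €6 = €90
  Provo to Café3: 115 × €8 = €920
  Vail to Café3: 115 × €4 = €460
Total cost = €2950.
So Elko→Café2 carries 15 trays.

15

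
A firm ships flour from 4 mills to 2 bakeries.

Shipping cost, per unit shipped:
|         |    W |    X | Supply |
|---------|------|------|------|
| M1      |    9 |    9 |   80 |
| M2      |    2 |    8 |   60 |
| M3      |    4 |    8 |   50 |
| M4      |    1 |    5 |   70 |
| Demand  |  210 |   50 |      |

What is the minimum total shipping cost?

One minimum-cost allocation:
  M1→W: 30 × 9 = 270
  M1→X: 50 × 9 = 450
  M2→W: 60 × 2 = 120
  M3→W: 50 × 4 = 200
  M4→W: 70 × 1 = 70
Total = 270 + 450 + 120 + 200 + 70 = 1110.

1110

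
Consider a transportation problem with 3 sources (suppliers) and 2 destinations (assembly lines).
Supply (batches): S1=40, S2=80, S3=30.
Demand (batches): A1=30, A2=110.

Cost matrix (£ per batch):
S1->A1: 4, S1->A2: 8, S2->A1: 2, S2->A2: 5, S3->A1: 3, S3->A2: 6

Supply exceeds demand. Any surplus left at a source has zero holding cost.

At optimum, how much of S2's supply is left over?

0

Minimum-cost shipments:
  S1–A1: 30 × £4 = £120
  S2–A2: 80 × £5 = £400
  S3–A2: 30 × £6 = £180
Total cost = £700.
S2 ships 80 of its 80, leaving 0.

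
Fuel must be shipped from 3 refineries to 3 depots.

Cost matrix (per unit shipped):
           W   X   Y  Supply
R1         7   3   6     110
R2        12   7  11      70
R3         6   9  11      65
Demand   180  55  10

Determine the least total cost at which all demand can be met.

1715

A cheapest plan:
  R1–W: 100 × 7 = 700
  R1–Y: 10 × 6 = 60
  R2–W: 15 × 12 = 180
  R2–X: 55 × 7 = 385
  R3–W: 65 × 6 = 390
Total = 700 + 60 + 180 + 385 + 390 = 1715.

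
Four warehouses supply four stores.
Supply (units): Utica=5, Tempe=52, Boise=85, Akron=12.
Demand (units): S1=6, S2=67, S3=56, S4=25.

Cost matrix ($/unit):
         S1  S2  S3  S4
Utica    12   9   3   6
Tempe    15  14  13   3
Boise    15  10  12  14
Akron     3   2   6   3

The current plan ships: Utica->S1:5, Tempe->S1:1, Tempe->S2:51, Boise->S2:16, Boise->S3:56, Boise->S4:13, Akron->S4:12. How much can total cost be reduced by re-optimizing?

470

Current plan cost = 5·12 + 1·15 + 51·14 + 16·10 + 56·12 + 13·14 + 12·3 = $1839.
Optimal plan:
  Utica→S3: 5 × $3 = $15
  Tempe→S3: 27 × $13 = $351
  Tempe→S4: 25 × $3 = $75
  Boise→S2: 61 × $10 = $610
  Boise→S3: 24 × $12 = $288
  Akron→S1: 6 × $3 = $18
  Akron→S2: 6 × $2 = $12
Optimal cost = $1369.
Saving = 1839 − 1369 = $470.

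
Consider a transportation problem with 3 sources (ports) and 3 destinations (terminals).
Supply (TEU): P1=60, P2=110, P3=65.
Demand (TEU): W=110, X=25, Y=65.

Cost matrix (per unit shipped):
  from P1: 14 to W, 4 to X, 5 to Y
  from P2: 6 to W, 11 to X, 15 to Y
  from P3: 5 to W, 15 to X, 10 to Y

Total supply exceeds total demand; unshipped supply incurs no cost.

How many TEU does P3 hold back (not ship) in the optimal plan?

0

An optimal plan:
  P1–X: 25 TEU
  P1–Y: 35 TEU
  P2–W: 75 TEU
  P3–W: 35 TEU
  P3–Y: 30 TEU
Total cost = 1200.
P3 ships 65 of its 65, leaving 0.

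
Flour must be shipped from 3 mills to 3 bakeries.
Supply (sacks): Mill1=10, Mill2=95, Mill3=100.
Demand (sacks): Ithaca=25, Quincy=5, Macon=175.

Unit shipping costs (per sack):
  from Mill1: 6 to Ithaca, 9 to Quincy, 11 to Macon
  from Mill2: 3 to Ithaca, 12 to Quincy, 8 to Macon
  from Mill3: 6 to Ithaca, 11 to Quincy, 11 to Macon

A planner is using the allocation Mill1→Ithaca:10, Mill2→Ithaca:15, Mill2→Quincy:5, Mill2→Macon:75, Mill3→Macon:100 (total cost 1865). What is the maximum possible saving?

Current plan cost = 10·6 + 15·3 + 5·12 + 75·8 + 100·11 = 1865.
Optimal plan:
  Mill1->Quincy: 5 sacks
  Mill1->Macon: 5 sacks
  Mill2->Macon: 95 sacks
  Mill3->Ithaca: 25 sacks
  Mill3->Macon: 75 sacks
Optimal cost = 1835.
Saving = 1865 − 1835 = 30.

30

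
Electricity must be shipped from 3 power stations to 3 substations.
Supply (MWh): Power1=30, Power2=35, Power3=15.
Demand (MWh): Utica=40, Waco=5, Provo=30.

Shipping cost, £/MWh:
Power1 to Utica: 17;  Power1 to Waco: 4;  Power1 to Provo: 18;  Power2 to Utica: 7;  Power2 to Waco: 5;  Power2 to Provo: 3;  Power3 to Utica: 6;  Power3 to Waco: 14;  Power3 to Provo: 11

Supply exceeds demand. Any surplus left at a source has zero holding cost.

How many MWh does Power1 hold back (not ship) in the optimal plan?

Minimum-cost shipments:
  Power1→Utica: 20 × £17 = £340
  Power1→Waco: 5 × £4 = £20
  Power2→Utica: 5 × £7 = £35
  Power2→Provo: 30 × £3 = £90
  Power3→Utica: 15 × £6 = £90
Total cost = £575.
Power1 ships 25 of its 30, leaving 5.

5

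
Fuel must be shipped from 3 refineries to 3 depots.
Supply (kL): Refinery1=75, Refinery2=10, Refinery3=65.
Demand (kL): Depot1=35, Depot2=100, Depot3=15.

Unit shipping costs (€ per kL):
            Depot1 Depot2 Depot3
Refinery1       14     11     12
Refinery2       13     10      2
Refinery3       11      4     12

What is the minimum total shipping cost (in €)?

1215

An optimal shipping plan:
  Refinery1→Depot1: 35 × €14 = €490
  Refinery1→Depot2: 35 × €11 = €385
  Refinery1→Depot3: 5 × €12 = €60
  Refinery2→Depot3: 10 × €2 = €20
  Refinery3→Depot2: 65 × €4 = €260
Total = 490 + 385 + 60 + 20 + 260 = €1215.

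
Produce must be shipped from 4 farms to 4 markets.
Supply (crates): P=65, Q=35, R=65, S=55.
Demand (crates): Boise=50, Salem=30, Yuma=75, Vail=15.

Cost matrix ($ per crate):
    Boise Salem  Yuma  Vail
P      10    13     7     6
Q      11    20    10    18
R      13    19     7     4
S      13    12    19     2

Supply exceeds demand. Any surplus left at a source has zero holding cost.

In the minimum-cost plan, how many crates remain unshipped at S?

Minimum-cost shipments:
  P->Boise: 50 × $10 = $500
  P->Yuma: 10 × $7 = $70
  R->Yuma: 65 × $7 = $455
  S->Salem: 30 × $12 = $360
  S->Vail: 15 × $2 = $30
Total cost = $1415.
S ships 45 of its 55, leaving 10.

10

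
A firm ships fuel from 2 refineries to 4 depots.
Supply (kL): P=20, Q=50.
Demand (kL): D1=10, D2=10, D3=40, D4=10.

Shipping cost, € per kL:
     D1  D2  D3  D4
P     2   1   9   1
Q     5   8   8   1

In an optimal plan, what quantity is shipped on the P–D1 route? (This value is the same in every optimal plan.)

10

Optimal shipments:
  P to D1: 10 × €2 = €20
  P to D2: 10 × €1 = €10
  Q to D3: 40 × €8 = €320
  Q to D4: 10 × €1 = €10
Total cost = €360.
So P→D1 carries 10 kL.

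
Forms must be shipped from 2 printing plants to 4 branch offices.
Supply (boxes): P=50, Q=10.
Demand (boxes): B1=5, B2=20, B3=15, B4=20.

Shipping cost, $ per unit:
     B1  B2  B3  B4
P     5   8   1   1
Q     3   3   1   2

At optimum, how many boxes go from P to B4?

The minimum-cost plan:
  P->B1: 5 × $5 = $25
  P->B2: 10 × $8 = $80
  P->B3: 15 × $1 = $15
  P->B4: 20 × $1 = $20
  Q->B2: 10 × $3 = $30
Total cost = $170.
So P→B4 carries 20 boxes.

20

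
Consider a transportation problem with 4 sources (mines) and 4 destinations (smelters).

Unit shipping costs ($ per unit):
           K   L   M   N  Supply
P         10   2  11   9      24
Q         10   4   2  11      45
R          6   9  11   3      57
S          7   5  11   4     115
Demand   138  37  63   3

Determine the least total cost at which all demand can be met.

An optimal shipping plan:
  P–L: 24 × $2 = $48
  Q–M: 45 × $2 = $90
  R–K: 57 × $6 = $342
  S–K: 81 × $7 = $567
  S–L: 13 × $5 = $65
  S–M: 18 × $11 = $198
  S–N: 3 × $4 = $12
Total = 48 + 90 + 342 + 567 + 65 + 198 + 12 = $1322.

1322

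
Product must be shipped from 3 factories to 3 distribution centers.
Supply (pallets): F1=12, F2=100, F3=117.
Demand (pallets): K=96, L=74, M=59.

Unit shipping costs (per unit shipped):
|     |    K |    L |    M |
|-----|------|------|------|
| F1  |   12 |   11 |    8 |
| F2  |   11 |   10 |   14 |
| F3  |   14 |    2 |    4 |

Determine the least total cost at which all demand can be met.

An optimal shipping plan:
  F1→M: 12 × 8 = 96
  F2→K: 96 × 11 = 1056
  F2→L: 4 × 10 = 40
  F3→L: 70 × 2 = 140
  F3→M: 47 × 4 = 188
Total = 96 + 1056 + 40 + 140 + 188 = 1520.
(Supply check: F1 ships 12; F2 ships 100; F3 ships 117.)

1520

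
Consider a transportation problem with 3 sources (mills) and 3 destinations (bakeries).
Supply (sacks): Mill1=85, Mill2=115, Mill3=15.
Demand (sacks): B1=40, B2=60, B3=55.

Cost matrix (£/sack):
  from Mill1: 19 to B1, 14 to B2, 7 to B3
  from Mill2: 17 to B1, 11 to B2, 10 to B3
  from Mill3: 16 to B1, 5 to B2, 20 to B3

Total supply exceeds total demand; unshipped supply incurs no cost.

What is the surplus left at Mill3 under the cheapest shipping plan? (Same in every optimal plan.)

0

Minimum-cost shipments:
  Mill1–B3: 55 sacks
  Mill2–B1: 40 sacks
  Mill2–B2: 45 sacks
  Mill3–B2: 15 sacks
Total cost = £1635.
Mill3 ships 15 of its 15, leaving 0.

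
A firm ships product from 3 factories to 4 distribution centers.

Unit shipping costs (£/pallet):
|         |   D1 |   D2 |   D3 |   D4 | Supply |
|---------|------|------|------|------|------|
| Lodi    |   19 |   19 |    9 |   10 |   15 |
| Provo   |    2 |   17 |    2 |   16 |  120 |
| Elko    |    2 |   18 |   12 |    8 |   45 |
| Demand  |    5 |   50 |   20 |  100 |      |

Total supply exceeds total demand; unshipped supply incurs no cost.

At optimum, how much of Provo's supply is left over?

An optimal plan:
  Lodi to D4: 15 × £10 = £150
  Provo to D1: 5 × £2 = £10
  Provo to D2: 50 × £17 = £850
  Provo to D3: 20 × £2 = £40
  Provo to D4: 40 × £16 = £640
  Elko to D4: 45 × £8 = £360
Total cost = £2050.
Provo ships 115 of its 120, leaving 5.

5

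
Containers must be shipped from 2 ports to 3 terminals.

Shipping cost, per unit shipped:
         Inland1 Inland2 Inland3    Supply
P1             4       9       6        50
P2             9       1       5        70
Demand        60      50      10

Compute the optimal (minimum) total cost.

An optimal shipping plan:
  P1->Inland1: 50 × 4 = 200
  P2->Inland1: 10 × 9 = 90
  P2->Inland2: 50 × 1 = 50
  P2->Inland3: 10 × 5 = 50
Total = 200 + 90 + 50 + 50 = 390.

390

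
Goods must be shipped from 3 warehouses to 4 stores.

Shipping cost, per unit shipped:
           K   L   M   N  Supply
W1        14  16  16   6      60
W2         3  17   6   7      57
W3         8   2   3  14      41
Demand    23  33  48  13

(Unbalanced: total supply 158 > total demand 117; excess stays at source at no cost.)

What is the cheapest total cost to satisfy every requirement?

537

A cheapest plan:
  W1 to M: 6 × 16 = 96
  W1 to N: 13 × 6 = 78
  W2 to K: 23 × 3 = 69
  W2 to M: 34 × 6 = 204
  W3 to L: 33 × 2 = 66
  W3 to M: 8 × 3 = 24
Total = 96 + 78 + 69 + 204 + 66 + 24 = 537.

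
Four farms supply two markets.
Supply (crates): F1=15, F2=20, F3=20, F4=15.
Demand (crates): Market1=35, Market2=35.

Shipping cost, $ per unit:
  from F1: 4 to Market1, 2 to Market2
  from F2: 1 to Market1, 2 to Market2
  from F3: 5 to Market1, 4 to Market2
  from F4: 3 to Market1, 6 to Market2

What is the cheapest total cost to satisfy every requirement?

175

A cheapest plan:
  F1–Market2: 15 × $2 = $30
  F2–Market1: 20 × $1 = $20
  F3–Market2: 20 × $4 = $80
  F4–Market1: 15 × $3 = $45
Total = 30 + 20 + 80 + 45 = $175.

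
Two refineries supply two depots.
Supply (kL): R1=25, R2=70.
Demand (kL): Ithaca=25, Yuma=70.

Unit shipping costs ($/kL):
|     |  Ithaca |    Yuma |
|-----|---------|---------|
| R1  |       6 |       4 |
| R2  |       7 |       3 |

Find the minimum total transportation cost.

360

Optimal allocation:
  R1->Ithaca: 25 kL
  R2->Yuma: 70 kL
Total cost = $360.
(Supply check: R1 ships 25; R2 ships 70.)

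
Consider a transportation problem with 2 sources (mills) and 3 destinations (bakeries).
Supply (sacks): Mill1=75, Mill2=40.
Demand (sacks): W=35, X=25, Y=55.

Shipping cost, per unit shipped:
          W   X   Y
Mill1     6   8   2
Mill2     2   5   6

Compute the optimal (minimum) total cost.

365

Optimal allocation:
  Mill1 to X: 20 sacks
  Mill1 to Y: 55 sacks
  Mill2 to W: 35 sacks
  Mill2 to X: 5 sacks
Total cost = 365.
(Supply check: Mill1 ships 75; Mill2 ships 40.)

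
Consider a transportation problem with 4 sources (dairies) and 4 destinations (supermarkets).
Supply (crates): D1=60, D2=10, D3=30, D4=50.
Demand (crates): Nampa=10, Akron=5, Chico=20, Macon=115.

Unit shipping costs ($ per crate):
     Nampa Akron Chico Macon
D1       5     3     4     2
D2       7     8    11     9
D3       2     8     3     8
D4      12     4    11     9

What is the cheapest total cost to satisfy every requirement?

715

An optimal shipping plan:
  D1->Macon: 60 crates
  D2->Macon: 10 crates
  D3->Nampa: 10 crates
  D3->Chico: 20 crates
  D4->Akron: 5 crates
  D4->Macon: 45 crates
Total cost = $715.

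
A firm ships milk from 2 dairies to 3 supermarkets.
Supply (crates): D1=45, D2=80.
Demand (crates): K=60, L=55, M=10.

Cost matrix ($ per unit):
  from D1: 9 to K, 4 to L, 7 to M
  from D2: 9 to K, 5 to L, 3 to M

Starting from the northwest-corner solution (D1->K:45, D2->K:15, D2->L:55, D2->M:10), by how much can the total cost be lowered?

45

Current plan cost = 45·9 + 15·9 + 55·5 + 10·3 = $845.
Optimal plan:
  D1→L: 45 × $4 = $180
  D2→K: 60 × $9 = $540
  D2→L: 10 × $5 = $50
  D2→M: 10 × $3 = $30
Optimal cost = $800.
Saving = 845 − 800 = $45.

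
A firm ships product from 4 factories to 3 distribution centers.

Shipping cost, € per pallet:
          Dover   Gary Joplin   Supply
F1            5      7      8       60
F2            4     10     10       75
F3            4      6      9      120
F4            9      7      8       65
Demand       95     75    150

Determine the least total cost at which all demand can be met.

2055

Optimal allocation:
  F1->Joplin: 60 pallets
  F2->Dover: 75 pallets
  F3->Dover: 20 pallets
  F3->Gary: 75 pallets
  F3->Joplin: 25 pallets
  F4->Joplin: 65 pallets
Total cost = €2055.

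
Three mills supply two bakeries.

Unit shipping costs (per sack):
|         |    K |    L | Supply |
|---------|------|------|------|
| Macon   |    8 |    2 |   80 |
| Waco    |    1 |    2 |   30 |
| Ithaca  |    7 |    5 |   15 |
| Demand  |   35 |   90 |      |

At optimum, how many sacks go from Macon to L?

80

Optimal shipments:
  Macon->L: 80 sacks
  Waco->K: 30 sacks
  Ithaca->K: 5 sacks
  Ithaca->L: 10 sacks
Total cost = 275.
So Macon→L carries 80 sacks.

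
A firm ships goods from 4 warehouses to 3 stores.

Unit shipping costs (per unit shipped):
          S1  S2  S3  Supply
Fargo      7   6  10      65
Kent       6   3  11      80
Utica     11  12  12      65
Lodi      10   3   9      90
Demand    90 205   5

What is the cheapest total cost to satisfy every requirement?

1650

Optimal allocation:
  Fargo->S1: 30 × 7 = 210
  Fargo->S2: 35 × 6 = 210
  Kent->S2: 80 × 3 = 240
  Utica->S1: 60 × 11 = 660
  Utica->S3: 5 × 12 = 60
  Lodi->S2: 90 × 3 = 270
Total = 210 + 210 + 240 + 660 + 60 + 270 = 1650.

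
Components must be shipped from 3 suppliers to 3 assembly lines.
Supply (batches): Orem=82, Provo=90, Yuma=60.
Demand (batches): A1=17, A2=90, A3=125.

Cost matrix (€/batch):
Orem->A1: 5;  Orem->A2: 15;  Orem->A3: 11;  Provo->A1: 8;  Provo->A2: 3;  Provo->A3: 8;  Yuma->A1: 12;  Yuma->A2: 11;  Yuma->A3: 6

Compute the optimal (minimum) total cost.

One minimum-cost allocation:
  Orem to A1: 17 × €5 = €85
  Orem to A3: 65 × €11 = €715
  Provo to A2: 90 × €3 = €270
  Yuma to A3: 60 × €6 = €360
Total = 85 + 715 + 270 + 360 = €1430.

1430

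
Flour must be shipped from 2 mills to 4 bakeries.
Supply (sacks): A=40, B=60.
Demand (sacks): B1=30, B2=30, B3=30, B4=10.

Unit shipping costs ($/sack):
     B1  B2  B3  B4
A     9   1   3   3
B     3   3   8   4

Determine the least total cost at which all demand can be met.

290

One minimum-cost allocation:
  A→B2: 10 × $1 = $10
  A→B3: 30 × $3 = $90
  B→B1: 30 × $3 = $90
  B→B2: 20 × $3 = $60
  B→B4: 10 × $4 = $40
Total = 10 + 90 + 90 + 60 + 40 = $290.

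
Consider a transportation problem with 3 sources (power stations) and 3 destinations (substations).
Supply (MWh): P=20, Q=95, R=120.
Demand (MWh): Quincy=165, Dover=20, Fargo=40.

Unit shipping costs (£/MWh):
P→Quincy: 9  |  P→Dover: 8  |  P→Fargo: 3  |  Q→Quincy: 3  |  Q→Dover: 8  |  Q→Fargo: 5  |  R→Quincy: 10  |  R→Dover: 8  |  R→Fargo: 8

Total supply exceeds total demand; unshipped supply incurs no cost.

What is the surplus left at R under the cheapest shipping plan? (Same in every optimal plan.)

10

An optimal plan:
  P->Fargo: 20 × £3 = £60
  Q->Quincy: 95 × £3 = £285
  R->Quincy: 70 × £10 = £700
  R->Dover: 20 × £8 = £160
  R->Fargo: 20 × £8 = £160
Total cost = £1365.
R ships 110 of its 120, leaving 10.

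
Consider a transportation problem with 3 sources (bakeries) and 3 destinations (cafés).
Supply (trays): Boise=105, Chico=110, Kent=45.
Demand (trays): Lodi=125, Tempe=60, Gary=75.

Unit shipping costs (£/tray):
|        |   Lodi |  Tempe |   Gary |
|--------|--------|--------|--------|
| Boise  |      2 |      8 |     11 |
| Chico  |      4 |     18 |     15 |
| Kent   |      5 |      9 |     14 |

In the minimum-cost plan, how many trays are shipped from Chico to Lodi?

Solving gives:
  Boise to Lodi: 15 × £2 = £30
  Boise to Tempe: 15 × £8 = £120
  Boise to Gary: 75 × £11 = £825
  Chico to Lodi: 110 × £4 = £440
  Kent to Tempe: 45 × £9 = £405
Total cost = £1820.
So Chico→Lodi carries 110 trays.

110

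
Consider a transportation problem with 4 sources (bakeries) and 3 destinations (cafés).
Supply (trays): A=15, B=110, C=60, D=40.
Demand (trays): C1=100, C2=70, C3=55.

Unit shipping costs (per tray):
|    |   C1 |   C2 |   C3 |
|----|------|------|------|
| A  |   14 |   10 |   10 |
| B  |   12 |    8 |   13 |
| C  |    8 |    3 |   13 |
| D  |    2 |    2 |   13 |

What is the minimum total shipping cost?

1730

Optimal allocation:
  A→C3: 15 trays
  B→C1: 60 trays
  B→C2: 10 trays
  B→C3: 40 trays
  C→C2: 60 trays
  D→C1: 40 trays
Total cost = 1730.
(Supply check: A ships 15; B ships 110; C ships 60; D ships 40.)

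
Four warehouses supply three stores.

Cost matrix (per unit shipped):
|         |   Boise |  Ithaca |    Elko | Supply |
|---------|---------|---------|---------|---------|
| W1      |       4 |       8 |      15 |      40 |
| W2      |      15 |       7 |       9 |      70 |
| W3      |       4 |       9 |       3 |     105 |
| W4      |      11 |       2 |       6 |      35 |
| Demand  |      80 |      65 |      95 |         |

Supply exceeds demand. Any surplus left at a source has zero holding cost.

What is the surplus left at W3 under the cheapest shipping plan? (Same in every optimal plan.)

An optimal plan:
  W1->Boise: 40 × 4 = 160
  W2->Ithaca: 30 × 7 = 210
  W2->Elko: 30 × 9 = 270
  W3->Boise: 40 × 4 = 160
  W3->Elko: 65 × 3 = 195
  W4->Ithaca: 35 × 2 = 70
Total cost = 1065.
W3 ships 105 of its 105, leaving 0.

0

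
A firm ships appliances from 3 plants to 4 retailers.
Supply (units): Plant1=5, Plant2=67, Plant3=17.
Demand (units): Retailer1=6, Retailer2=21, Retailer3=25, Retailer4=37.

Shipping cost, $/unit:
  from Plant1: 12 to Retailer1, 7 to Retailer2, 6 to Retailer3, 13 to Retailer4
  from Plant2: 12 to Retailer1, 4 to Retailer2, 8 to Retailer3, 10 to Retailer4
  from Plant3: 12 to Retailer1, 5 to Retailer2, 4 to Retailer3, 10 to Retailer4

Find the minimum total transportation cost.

Optimal allocation:
  Plant1->Retailer3: 5 units
  Plant2->Retailer1: 6 units
  Plant2->Retailer2: 21 units
  Plant2->Retailer3: 3 units
  Plant2->Retailer4: 37 units
  Plant3->Retailer3: 17 units
Total cost = $648.

648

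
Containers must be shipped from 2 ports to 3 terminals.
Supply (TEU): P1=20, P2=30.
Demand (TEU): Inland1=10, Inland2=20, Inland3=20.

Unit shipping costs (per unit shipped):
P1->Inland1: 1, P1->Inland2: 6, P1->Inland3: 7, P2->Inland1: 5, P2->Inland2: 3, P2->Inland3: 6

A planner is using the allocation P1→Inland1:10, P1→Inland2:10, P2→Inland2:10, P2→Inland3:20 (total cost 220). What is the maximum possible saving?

Current plan cost = 10·1 + 10·6 + 10·3 + 20·6 = 220.
Optimal plan:
  P1->Inland1: 10 × 1 = 10
  P1->Inland3: 10 × 7 = 70
  P2->Inland2: 20 × 3 = 60
  P2->Inland3: 10 × 6 = 60
Optimal cost = 200.
Saving = 220 − 200 = 20.

20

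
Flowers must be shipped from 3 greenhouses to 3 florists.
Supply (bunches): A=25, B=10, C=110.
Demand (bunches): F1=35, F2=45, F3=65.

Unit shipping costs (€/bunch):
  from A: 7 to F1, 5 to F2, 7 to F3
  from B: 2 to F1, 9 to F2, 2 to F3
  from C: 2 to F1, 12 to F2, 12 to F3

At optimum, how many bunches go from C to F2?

20

Solving gives:
  A to F2: 25 × €5 = €125
  B to F3: 10 × €2 = €20
  C to F1: 35 × €2 = €70
  C to F2: 20 × €12 = €240
  C to F3: 55 × €12 = €660
Total cost = €1115.
So C→F2 carries 20 bunches.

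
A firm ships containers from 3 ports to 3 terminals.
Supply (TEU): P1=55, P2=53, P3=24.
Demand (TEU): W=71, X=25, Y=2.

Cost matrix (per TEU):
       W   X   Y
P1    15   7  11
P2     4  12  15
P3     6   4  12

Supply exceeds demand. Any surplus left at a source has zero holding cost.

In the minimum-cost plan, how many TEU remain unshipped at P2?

0

An optimal plan:
  P1→X: 19 TEU
  P1→Y: 2 TEU
  P2→W: 53 TEU
  P3→W: 18 TEU
  P3→X: 6 TEU
Total cost = 499.
P2 ships 53 of its 53, leaving 0.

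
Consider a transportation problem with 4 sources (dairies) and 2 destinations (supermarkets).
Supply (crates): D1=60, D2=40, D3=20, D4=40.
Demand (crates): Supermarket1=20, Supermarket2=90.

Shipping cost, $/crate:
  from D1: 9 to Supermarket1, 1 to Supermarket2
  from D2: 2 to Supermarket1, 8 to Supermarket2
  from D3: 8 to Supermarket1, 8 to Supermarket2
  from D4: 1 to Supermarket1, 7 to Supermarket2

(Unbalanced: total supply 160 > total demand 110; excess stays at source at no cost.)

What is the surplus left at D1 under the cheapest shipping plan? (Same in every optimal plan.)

0

Minimum-cost shipments:
  D1->Supermarket2: 60 × $1 = $60
  D2->Supermarket2: 10 × $8 = $80
  D4->Supermarket1: 20 × $1 = $20
  D4->Supermarket2: 20 × $7 = $140
Total cost = $300.
D1 ships 60 of its 60, leaving 0.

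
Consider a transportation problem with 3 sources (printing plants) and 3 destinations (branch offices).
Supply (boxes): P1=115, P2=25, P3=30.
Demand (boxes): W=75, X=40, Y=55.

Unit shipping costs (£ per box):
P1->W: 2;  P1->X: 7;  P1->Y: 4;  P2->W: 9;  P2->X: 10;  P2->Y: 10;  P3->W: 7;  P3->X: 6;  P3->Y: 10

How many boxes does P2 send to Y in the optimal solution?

15

Optimal shipments:
  P1 to W: 75 boxes
  P1 to Y: 40 boxes
  P2 to X: 10 boxes
  P2 to Y: 15 boxes
  P3 to X: 30 boxes
Total cost = £740.
So P2→Y carries 15 boxes.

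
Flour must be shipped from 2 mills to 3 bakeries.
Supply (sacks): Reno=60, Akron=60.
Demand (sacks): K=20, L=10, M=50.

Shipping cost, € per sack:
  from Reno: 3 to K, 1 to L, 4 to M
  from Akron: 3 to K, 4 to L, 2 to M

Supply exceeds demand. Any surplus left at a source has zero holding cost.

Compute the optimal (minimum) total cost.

A cheapest plan:
  Reno–K: 20 × €3 = €60
  Reno–L: 10 × €1 = €10
  Akron–M: 50 × €2 = €100
Total = 60 + 10 + 100 = €170.

170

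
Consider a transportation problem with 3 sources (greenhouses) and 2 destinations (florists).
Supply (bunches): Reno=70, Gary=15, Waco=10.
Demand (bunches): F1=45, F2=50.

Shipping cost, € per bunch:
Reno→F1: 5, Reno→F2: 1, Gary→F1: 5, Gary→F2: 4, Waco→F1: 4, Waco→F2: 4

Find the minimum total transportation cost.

One minimum-cost allocation:
  Reno–F1: 20 × €5 = €100
  Reno–F2: 50 × €1 = €50
  Gary–F1: 15 × €5 = €75
  Waco–F1: 10 × €4 = €40
Total = 100 + 50 + 75 + 40 = €265.
(Supply check: Reno ships 70; Gary ships 15; Waco ships 10.)

265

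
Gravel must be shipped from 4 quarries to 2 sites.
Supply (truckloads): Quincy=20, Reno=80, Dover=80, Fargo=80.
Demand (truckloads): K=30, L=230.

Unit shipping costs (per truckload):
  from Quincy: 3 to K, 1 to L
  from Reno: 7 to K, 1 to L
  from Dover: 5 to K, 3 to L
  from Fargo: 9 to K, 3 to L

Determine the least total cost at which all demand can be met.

640

Optimal allocation:
  Quincy–L: 20 × 1 = 20
  Reno–L: 80 × 1 = 80
  Dover–K: 30 × 5 = 150
  Dover–L: 50 × 3 = 150
  Fargo–L: 80 × 3 = 240
Total = 20 + 80 + 150 + 150 + 240 = 640.
(Supply check: Quincy ships 20; Reno ships 80; Dover ships 80; Fargo ships 80.)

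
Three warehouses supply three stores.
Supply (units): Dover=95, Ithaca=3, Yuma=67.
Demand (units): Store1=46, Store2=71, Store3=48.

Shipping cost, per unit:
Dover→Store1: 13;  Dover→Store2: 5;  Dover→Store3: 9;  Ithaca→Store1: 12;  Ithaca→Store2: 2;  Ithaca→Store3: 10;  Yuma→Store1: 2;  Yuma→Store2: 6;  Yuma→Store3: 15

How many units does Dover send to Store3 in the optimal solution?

48

The minimum-cost plan:
  Dover to Store2: 47 units
  Dover to Store3: 48 units
  Ithaca to Store2: 3 units
  Yuma to Store1: 46 units
  Yuma to Store2: 21 units
Total cost = 891.
So Dover→Store3 carries 48 units.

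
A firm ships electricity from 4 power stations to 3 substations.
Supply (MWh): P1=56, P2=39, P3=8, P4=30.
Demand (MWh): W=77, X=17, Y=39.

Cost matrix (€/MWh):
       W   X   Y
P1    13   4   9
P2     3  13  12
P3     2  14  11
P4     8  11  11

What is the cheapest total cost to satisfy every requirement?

792

One minimum-cost allocation:
  P1->X: 17 × €4 = €68
  P1->Y: 39 × €9 = €351
  P2->W: 39 × €3 = €117
  P3->W: 8 × €2 = €16
  P4->W: 30 × €8 = €240
Total = 68 + 351 + 117 + 16 + 240 = €792.
(Supply check: P1 ships 56; P2 ships 39; P3 ships 8; P4 ships 30.)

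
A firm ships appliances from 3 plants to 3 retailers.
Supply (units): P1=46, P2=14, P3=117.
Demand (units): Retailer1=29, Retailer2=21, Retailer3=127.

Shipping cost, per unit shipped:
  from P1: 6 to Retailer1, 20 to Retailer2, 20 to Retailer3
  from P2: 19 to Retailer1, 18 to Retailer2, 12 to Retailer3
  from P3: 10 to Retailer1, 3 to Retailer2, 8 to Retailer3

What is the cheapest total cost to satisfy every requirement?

1513

Optimal allocation:
  P1 to Retailer1: 29 × 6 = 174
  P1 to Retailer3: 17 × 20 = 340
  P2 to Retailer3: 14 × 12 = 168
  P3 to Retailer2: 21 × 3 = 63
  P3 to Retailer3: 96 × 8 = 768
Total = 174 + 340 + 168 + 63 + 768 = 1513.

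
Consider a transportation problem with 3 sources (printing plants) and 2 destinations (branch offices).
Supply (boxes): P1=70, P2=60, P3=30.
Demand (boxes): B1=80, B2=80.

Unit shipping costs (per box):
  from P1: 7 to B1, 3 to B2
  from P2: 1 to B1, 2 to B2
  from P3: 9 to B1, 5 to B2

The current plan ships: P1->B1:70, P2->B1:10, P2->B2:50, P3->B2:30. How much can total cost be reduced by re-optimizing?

Current plan cost = 70·7 + 10·1 + 50·2 + 30·5 = 750.
Optimal plan:
  P1 to B1: 20 × 7 = 140
  P1 to B2: 50 × 3 = 150
  P2 to B1: 60 × 1 = 60
  P3 to B2: 30 × 5 = 150
Optimal cost = 500.
Saving = 750 − 500 = 250.

250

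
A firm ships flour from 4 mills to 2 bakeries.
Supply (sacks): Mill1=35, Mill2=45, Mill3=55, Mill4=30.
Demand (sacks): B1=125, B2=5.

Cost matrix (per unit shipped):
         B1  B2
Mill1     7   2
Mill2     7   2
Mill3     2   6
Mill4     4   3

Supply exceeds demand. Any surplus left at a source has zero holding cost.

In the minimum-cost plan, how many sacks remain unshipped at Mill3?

Minimum-cost shipments:
  Mill1 to B2: 5 × 2 = 10
  Mill2 to B1: 40 × 7 = 280
  Mill3 to B1: 55 × 2 = 110
  Mill4 to B1: 30 × 4 = 120
Total cost = 520.
Mill3 ships 55 of its 55, leaving 0.

0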